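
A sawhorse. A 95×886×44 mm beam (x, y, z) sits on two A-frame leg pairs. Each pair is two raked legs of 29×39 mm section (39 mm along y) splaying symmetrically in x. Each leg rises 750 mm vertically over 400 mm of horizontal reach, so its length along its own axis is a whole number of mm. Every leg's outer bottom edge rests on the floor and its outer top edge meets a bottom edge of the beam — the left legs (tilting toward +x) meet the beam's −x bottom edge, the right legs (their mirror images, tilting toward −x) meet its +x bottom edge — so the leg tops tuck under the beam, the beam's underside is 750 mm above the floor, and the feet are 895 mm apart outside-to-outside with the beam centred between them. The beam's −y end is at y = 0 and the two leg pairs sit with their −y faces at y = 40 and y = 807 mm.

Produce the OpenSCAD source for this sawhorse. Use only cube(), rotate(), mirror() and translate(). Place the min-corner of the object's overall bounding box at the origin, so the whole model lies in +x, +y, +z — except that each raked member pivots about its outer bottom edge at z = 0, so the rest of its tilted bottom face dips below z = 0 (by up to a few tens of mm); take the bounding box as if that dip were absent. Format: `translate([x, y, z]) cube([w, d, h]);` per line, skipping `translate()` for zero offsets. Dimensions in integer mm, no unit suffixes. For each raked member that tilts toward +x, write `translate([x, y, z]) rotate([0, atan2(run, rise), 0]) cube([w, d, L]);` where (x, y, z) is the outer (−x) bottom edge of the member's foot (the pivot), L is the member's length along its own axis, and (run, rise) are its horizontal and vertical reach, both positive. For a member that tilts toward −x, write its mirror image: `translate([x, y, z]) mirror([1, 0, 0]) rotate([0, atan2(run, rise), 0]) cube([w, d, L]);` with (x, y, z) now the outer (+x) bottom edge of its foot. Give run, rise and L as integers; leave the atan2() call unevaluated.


translate([400, 0, 750]) cube([95, 886, 44]);
translate([0, 40, 0]) rotate([0, atan2(400, 750), 0]) cube([29, 39, 850]);
translate([895, 40, 0]) mirror([1, 0, 0]) rotate([0, atan2(400, 750), 0]) cube([29, 39, 850]);
translate([0, 807, 0]) rotate([0, atan2(400, 750), 0]) cube([29, 39, 850]);
translate([895, 807, 0]) mirror([1, 0, 0]) rotate([0, atan2(400, 750), 0]) cube([29, 39, 850]);


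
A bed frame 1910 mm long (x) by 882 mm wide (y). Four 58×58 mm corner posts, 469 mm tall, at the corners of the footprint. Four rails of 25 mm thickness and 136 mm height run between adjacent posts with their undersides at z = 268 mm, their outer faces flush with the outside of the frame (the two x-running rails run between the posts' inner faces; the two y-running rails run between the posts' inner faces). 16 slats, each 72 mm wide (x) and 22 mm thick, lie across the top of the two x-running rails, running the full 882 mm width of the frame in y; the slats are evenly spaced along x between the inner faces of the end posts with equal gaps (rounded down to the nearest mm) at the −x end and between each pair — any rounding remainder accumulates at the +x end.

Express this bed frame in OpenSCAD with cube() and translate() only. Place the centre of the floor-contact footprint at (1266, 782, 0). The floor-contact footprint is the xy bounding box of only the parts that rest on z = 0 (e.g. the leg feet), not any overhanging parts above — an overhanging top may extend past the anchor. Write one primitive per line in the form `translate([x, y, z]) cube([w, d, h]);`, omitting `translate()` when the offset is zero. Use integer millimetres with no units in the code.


// slat z = rail_z + rail_h = 268 + 136 = 404
// slat gap = ⌊(1794 − 16·72) / 17⌋ = 37
translate([311, 341, 0]) cube([58, 58, 469]);
translate([311, 1165, 0]) cube([58, 58, 469]);
translate([2163, 341, 0]) cube([58, 58, 469]);
translate([2163, 1165, 0]) cube([58, 58, 469]);
translate([369, 341, 268]) cube([1794, 25, 136]);
translate([369, 1198, 268]) cube([1794, 25, 136]);
translate([311, 399, 268]) cube([25, 766, 136]);
translate([2196, 399, 268]) cube([25, 766, 136]);
translate([406, 341, 404]) cube([72, 882, 22]);
translate([515, 341, 404]) cube([72, 882, 22]);
translate([624, 341, 404]) cube([72, 882, 22]);
translate([733, 341, 404]) cube([72, 882, 22]);
translate([842, 341, 404]) cube([72, 882, 22]);
translate([951, 341, 404]) cube([72, 882, 22]);
translate([1060, 341, 404]) cube([72, 882, 22]);
translate([1169, 341, 404]) cube([72, 882, 22]);
translate([1278, 341, 404]) cube([72, 882, 22]);
translate([1387, 341, 404]) cube([72, 882, 22]);
translate([1496, 341, 404]) cube([72, 882, 22]);
translate([1605, 341, 404]) cube([72, 882, 22]);
translate([1714, 341, 404]) cube([72, 882, 22]);
translate([1823, 341, 404]) cube([72, 882, 22]);
translate([1932, 341, 404]) cube([72, 882, 22]);
translate([2041, 341, 404]) cube([72, 882, 22]);


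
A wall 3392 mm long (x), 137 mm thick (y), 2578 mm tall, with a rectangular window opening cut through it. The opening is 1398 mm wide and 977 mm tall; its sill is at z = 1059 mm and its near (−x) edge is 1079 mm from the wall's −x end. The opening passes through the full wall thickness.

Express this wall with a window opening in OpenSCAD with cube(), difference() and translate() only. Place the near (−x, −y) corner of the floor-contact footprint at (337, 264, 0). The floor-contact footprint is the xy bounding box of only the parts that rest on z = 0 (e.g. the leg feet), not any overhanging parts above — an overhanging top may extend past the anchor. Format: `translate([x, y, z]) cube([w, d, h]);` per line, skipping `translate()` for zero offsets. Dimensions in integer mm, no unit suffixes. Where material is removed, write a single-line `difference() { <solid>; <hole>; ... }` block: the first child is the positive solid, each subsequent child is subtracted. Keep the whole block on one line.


difference() { translate([337, 264, 0]) cube([3392, 137, 2578]); translate([1416, 264, 1059]) cube([1398, 137, 977]); }


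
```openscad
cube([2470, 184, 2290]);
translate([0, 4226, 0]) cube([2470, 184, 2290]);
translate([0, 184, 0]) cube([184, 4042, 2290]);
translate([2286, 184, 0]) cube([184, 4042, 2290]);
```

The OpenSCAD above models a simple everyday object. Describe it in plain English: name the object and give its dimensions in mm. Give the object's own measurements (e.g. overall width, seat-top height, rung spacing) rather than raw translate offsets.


The wall frame of a small rectangular building: four walls, each 2290 mm tall and 184 mm thick, enclosing a footprint 2470 mm (x) by 4410 mm (y) outside-to-outside, with no floor or roof. The front and back walls (the −y and +y sides) span the full width; the two side walls fit between them.


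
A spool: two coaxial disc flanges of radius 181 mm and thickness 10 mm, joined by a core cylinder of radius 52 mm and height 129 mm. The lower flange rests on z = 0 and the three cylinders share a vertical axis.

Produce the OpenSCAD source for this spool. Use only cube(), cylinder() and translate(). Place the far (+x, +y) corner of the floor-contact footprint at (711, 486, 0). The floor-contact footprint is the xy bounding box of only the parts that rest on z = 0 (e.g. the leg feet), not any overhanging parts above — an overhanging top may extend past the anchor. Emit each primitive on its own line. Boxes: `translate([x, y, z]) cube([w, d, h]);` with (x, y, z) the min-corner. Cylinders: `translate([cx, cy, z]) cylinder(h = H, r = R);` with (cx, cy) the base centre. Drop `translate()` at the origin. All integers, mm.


translate([530, 305, 0]) cylinder(h = 10, r = 181);
translate([530, 305, 10]) cylinder(h = 129, r = 52);
translate([530, 305, 139]) cylinder(h = 10, r = 181);


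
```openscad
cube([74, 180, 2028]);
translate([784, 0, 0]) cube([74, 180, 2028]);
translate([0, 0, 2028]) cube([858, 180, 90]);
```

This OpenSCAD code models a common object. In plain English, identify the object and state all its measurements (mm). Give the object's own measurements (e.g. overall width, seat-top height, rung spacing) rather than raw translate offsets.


A door frame. The clear opening is 710 mm wide and 2028 mm high. Two 74 mm wide jambs, 180 mm deep, stand either side of the opening from the floor to the top of the opening. A 90 mm thick head sits across the top of both jambs, spanning the full outside width of the frame.


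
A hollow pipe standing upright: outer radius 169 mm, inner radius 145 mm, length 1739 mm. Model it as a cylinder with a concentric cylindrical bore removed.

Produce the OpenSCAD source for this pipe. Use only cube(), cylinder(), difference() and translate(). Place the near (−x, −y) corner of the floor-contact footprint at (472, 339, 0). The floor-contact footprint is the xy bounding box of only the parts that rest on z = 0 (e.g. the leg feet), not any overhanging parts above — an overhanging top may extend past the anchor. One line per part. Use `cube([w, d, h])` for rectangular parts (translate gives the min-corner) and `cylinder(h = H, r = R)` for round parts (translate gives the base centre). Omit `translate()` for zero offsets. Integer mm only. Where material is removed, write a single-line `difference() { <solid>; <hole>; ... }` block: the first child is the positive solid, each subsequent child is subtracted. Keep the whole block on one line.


difference() { translate([641, 508, 0]) cylinder(h = 1739, r = 169); translate([641, 508, 0]) cylinder(h = 1739, r = 145); }


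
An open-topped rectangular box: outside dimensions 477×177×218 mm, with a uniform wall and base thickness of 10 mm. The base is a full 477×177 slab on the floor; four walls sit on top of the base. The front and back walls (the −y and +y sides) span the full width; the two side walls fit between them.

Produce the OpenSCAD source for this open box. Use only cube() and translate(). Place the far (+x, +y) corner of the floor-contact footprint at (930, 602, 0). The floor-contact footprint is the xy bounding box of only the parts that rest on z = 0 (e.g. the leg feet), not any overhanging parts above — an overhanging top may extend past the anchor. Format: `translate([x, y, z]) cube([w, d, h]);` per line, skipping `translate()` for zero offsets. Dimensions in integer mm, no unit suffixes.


translate([453, 425, 0]) cube([477, 177, 10]);
translate([453, 425, 10]) cube([477, 10, 208]);
translate([453, 592, 10]) cube([477, 10, 208]);
translate([453, 435, 10]) cube([10, 157, 208]);
translate([920, 435, 10]) cube([10, 157, 208]);


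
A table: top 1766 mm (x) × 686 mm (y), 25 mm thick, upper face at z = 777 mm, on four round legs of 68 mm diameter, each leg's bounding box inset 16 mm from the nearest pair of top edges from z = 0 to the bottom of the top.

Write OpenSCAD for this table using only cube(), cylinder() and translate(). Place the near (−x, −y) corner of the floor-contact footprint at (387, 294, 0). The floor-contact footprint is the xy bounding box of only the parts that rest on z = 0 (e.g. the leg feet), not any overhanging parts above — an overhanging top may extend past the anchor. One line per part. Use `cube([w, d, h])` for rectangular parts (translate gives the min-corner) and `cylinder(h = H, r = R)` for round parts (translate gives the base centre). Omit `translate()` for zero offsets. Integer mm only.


translate([371, 278, 752]) cube([1766, 686, 25]);
translate([421, 328, 0]) cylinder(h = 752, r = 34);
translate([2087, 328, 0]) cylinder(h = 752, r = 34);
translate([421, 914, 0]) cylinder(h = 752, r = 34);
translate([2087, 914, 0]) cylinder(h = 752, r = 34);


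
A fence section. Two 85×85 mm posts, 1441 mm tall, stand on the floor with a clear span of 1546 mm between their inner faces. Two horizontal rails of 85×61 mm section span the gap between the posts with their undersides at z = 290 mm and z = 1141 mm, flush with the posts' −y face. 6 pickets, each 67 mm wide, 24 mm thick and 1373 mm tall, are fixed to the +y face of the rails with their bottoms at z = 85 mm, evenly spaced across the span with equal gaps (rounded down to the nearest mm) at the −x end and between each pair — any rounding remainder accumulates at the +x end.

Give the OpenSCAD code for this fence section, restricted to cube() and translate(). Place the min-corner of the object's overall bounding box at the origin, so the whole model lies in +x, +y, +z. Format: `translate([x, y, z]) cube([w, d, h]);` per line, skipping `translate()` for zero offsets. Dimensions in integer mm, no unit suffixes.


cube([85, 85, 1441]);
translate([1631, 0, 0]) cube([85, 85, 1441]);
translate([85, 0, 290]) cube([1546, 85, 61]);
translate([85, 0, 1141]) cube([1546, 85, 61]);
translate([248, 85, 85]) cube([67, 24, 1373]);
translate([478, 85, 85]) cube([67, 24, 1373]);
translate([708, 85, 85]) cube([67, 24, 1373]);
translate([938, 85, 85]) cube([67, 24, 1373]);
translate([1168, 85, 85]) cube([67, 24, 1373]);
translate([1398, 85, 85]) cube([67, 24, 1373]);


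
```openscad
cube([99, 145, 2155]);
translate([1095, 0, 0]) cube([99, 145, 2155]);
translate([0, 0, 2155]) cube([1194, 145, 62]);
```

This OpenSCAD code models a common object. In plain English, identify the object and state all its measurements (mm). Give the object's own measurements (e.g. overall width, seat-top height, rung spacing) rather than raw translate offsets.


A door frame. The clear opening is 996 mm wide and 2155 mm high. Two 99 mm wide jambs, 145 mm deep, stand either side of the opening from the floor to the top of the opening. A 62 mm thick head sits across the top of both jambs, spanning the full outside width of the frame.


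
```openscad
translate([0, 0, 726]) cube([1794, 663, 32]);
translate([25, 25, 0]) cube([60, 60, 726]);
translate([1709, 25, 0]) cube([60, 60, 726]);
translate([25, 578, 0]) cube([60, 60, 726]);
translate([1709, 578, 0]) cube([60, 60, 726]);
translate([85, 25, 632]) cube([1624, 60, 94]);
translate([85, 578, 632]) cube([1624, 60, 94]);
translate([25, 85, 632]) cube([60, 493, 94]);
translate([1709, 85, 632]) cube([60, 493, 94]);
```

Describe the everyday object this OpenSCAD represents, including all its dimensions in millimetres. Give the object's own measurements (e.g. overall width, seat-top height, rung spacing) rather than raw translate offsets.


A table: top 1794 mm (x) × 663 mm (y), 32 mm thick, upper face at z = 758 mm, on four 60×60 mm square legs, each inset 25 mm from the nearest pair of top edges from z = 0 to the bottom of the top. Four apron rails, 60 mm thick and 94 mm tall, run between adjacent legs with their top edges flush with the underside of the top and their outer faces flush with the legs' outer faces.


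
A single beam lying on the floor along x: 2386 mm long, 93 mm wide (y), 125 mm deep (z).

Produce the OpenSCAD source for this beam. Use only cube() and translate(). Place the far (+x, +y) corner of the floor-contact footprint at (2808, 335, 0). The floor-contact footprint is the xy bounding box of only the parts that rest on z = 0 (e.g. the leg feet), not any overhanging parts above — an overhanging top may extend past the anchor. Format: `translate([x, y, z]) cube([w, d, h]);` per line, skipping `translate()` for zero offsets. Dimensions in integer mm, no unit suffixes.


translate([422, 242, 0]) cube([2386, 93, 125]);


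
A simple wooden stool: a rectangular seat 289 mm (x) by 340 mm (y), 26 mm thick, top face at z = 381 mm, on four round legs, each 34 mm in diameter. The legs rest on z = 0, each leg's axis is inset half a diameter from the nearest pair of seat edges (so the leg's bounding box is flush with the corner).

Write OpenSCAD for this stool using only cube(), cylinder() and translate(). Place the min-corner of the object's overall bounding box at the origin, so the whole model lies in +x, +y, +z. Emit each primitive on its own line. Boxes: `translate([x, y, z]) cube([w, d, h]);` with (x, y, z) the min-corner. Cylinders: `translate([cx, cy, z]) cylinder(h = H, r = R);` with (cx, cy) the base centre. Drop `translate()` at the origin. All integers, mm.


translate([0, 0, 355]) cube([289, 340, 26]);
translate([17, 17, 0]) cylinder(h = 355, r = 17);
translate([272, 17, 0]) cylinder(h = 355, r = 17);
translate([17, 323, 0]) cylinder(h = 355, r = 17);
translate([272, 323, 0]) cylinder(h = 355, r = 17);


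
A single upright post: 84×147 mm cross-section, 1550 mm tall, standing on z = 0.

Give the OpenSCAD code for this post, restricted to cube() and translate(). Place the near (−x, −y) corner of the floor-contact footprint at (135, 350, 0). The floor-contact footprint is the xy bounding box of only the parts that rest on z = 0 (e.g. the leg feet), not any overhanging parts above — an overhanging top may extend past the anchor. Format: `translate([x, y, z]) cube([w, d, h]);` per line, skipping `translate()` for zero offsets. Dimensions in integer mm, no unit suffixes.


translate([135, 350, 0]) cube([84, 147, 1550]);


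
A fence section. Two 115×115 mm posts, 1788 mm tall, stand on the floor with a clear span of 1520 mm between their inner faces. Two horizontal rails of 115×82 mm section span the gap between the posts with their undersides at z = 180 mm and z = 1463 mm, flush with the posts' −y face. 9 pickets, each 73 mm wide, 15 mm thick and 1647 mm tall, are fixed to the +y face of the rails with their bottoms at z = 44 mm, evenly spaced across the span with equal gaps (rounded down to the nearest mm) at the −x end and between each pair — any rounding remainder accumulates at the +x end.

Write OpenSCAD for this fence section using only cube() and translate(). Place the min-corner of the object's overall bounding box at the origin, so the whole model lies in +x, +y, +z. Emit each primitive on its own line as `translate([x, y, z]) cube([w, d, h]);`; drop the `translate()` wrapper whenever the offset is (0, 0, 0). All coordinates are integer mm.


cube([115, 115, 1788]);
translate([1635, 0, 0]) cube([115, 115, 1788]);
translate([115, 0, 180]) cube([1520, 115, 82]);
translate([115, 0, 1463]) cube([1520, 115, 82]);
translate([201, 115, 44]) cube([73, 15, 1647]);
translate([360, 115, 44]) cube([73, 15, 1647]);
translate([519, 115, 44]) cube([73, 15, 1647]);
translate([678, 115, 44]) cube([73, 15, 1647]);
translate([837, 115, 44]) cube([73, 15, 1647]);
translate([996, 115, 44]) cube([73, 15, 1647]);
translate([1155, 115, 44]) cube([73, 15, 1647]);
translate([1314, 115, 44]) cube([73, 15, 1647]);
translate([1473, 115, 44]) cube([73, 15, 1647]);


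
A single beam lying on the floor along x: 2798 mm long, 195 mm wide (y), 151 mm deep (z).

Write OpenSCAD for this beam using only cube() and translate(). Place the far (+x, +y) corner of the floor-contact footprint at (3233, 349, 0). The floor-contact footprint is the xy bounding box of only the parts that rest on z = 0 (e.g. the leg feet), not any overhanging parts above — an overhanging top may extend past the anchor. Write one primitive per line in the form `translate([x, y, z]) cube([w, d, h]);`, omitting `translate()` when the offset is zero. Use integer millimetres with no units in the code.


translate([435, 154, 0]) cube([2798, 195, 151]);


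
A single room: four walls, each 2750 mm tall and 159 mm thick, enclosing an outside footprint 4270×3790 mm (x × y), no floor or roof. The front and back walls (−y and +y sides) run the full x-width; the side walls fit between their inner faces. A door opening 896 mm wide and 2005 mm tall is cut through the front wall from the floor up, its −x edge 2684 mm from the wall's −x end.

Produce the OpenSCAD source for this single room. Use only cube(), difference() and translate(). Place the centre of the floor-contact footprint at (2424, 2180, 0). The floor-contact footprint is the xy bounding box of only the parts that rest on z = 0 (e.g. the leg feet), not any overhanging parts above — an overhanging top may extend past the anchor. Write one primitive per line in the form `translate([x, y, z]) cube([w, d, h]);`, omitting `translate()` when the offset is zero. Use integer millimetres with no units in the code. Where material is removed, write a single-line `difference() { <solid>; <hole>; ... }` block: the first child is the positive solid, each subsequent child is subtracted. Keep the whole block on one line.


difference() { translate([289, 285, 0]) cube([4270, 159, 2750]); translate([2973, 285, 0]) cube([896, 159, 2005]); }
translate([289, 3916, 0]) cube([4270, 159, 2750]);
translate([289, 444, 0]) cube([159, 3472, 2750]);
translate([4400, 444, 0]) cube([159, 3472, 2750]);


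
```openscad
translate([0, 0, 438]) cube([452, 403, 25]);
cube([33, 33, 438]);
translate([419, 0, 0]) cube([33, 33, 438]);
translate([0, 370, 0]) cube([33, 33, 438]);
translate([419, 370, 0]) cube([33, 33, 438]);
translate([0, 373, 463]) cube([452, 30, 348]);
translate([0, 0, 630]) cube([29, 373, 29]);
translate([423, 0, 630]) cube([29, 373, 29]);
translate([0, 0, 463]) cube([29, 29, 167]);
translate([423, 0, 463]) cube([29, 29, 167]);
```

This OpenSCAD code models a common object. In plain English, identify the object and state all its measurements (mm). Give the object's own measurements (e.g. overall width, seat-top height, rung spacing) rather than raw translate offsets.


A chair. The seat is a 452×403×25 mm slab with its top at z = 463 mm, on four 33×33 mm corner legs (flush with the seat edges, standing on z = 0). A flat backrest 30 mm thick, 348 mm tall, spans the full seat width and rises from the seat top along its +y edge, rear face flush with the rear of the seat. Two armrests of 29×29 mm section run along each side from the seat's front edge to the front of the backrest, top faces 196 mm above the seat top and outer faces flush with the seat's x-edges; a 29×29 mm post under the front of each armrest stands on the seat at the front corner.


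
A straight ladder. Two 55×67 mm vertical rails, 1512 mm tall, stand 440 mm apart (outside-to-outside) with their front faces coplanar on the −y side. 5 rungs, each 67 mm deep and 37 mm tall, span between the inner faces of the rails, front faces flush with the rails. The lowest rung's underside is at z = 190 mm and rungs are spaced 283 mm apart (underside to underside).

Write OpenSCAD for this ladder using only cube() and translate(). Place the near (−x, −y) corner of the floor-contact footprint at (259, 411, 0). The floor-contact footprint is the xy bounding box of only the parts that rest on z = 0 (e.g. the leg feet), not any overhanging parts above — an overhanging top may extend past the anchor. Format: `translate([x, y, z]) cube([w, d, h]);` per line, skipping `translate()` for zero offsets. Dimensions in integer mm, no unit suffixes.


translate([259, 411, 0]) cube([55, 67, 1512]);
translate([644, 411, 0]) cube([55, 67, 1512]);
translate([314, 411, 190]) cube([330, 67, 37]);
translate([314, 411, 473]) cube([330, 67, 37]);
translate([314, 411, 756]) cube([330, 67, 37]);
translate([314, 411, 1039]) cube([330, 67, 37]);
translate([314, 411, 1322]) cube([330, 67, 37]);


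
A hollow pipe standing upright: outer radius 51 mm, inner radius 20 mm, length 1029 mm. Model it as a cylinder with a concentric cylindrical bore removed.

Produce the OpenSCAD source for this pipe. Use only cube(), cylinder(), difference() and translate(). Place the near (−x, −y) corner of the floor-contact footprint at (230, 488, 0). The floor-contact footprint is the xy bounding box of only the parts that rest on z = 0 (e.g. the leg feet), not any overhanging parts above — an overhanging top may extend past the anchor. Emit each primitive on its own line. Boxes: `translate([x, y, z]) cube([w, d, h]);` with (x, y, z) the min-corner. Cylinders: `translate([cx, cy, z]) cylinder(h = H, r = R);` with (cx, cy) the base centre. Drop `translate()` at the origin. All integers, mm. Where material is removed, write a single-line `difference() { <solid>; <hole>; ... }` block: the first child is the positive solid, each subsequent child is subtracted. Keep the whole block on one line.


difference() { translate([281, 539, 0]) cylinder(h = 1029, r = 51); translate([281, 539, 0]) cylinder(h = 1029, r = 20); }


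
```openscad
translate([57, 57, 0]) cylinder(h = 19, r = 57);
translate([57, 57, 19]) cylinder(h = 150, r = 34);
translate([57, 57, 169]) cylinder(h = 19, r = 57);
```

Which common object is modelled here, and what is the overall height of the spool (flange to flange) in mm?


A spool. The overall height is 188 mm.

Three coaxial cylinders, large–small–large — a spool. Two 19 mm flanges and a 150 mm core give 19 + 150 + 19 = 188 mm.


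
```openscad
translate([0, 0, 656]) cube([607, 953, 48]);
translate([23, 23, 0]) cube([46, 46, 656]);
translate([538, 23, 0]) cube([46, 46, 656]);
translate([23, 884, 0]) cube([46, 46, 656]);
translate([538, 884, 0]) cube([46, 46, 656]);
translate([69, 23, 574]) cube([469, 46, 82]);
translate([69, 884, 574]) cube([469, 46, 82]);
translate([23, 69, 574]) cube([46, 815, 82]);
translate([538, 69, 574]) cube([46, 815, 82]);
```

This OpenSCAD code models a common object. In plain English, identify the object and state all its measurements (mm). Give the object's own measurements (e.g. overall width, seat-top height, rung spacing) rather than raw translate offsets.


A rectangular dining table. The top is 607×953×48 mm with its upper surface at z = 704 mm. It stands on four 46×46 mm square legs, each inset 23 mm from the nearest pair of top edges, running from the floor to the underside of the top. Four apron rails, 46 mm thick and 82 mm tall, run between adjacent legs with their top edges flush with the underside of the top and their outer faces flush with the legs' outer faces.


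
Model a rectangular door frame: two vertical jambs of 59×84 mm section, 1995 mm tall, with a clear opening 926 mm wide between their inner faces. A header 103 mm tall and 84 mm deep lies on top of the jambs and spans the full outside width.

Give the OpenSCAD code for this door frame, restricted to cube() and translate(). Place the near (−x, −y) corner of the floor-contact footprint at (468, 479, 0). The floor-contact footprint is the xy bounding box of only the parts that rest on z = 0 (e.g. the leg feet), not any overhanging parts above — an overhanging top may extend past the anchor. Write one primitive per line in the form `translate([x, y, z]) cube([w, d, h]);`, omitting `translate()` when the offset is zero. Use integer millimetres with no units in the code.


translate([468, 479, 0]) cube([59, 84, 1995]);
translate([1453, 479, 0]) cube([59, 84, 1995]);
translate([468, 479, 1995]) cube([1044, 84, 103]);


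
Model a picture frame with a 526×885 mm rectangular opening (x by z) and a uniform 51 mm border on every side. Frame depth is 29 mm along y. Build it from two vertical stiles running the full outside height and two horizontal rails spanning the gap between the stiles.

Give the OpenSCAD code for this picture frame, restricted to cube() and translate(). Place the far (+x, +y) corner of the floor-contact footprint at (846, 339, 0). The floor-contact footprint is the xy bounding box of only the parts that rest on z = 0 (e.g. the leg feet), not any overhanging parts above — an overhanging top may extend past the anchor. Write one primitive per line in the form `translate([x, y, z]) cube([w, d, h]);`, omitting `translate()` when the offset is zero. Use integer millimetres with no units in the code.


translate([218, 310, 0]) cube([51, 29, 987]);
translate([795, 310, 0]) cube([51, 29, 987]);
translate([269, 310, 0]) cube([526, 29, 51]);
translate([269, 310, 936]) cube([526, 29, 51]);


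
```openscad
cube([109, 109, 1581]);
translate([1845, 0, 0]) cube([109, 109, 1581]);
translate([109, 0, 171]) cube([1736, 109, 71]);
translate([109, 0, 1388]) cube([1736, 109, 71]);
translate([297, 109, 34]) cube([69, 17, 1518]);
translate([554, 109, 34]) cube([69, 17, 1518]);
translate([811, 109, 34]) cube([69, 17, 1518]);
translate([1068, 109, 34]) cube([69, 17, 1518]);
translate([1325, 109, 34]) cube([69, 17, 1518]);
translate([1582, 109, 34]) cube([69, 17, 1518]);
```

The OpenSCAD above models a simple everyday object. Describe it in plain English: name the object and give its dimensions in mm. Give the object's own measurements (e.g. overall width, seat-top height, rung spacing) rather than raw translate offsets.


A fence section. Two 109×109 mm posts, 1581 mm tall, stand on the floor with a clear span of 1736 mm between their inner faces. Two horizontal rails of 109×71 mm section span the gap between the posts with their undersides at z = 171 mm and z = 1388 mm, flush with the posts' −y face. 6 pickets, each 69 mm wide, 17 mm thick and 1518 mm tall, are fixed to the +y face of the rails with their bottoms at z = 34 mm, spaced across the span with a 188 mm gap after the −x post and between neighbouring pickets, with 194 mm left before the +x post.


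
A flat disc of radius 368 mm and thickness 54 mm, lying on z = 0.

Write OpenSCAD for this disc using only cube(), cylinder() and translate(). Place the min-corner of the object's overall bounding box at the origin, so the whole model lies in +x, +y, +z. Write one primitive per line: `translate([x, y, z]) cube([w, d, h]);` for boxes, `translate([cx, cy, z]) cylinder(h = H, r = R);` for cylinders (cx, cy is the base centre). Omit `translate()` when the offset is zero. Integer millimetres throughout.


translate([368, 368, 0]) cylinder(h = 54, r = 368);


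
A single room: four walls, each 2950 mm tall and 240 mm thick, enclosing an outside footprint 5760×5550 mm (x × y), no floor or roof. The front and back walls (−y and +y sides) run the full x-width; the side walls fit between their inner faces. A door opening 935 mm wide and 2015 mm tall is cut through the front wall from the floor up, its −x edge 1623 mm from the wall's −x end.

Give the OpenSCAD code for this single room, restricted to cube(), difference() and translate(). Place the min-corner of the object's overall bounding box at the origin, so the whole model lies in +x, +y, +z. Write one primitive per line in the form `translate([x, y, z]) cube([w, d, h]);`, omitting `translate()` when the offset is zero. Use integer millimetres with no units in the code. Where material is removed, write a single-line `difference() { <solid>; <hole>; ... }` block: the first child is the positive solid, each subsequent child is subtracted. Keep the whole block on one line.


difference() { cube([5760, 240, 2950]); translate([1623, 0, 0]) cube([935, 240, 2015]); }
translate([0, 5310, 0]) cube([5760, 240, 2950]);
translate([0, 240, 0]) cube([240, 5070, 2950]);
translate([5520, 240, 0]) cube([240, 5070, 2950]);


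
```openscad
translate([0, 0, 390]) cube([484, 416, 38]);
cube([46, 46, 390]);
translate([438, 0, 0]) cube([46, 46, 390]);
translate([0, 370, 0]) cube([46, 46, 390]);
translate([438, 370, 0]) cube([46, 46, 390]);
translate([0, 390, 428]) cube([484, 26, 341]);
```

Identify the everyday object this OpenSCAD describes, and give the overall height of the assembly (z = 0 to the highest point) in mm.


A chair. The overall height is 769 mm.

A slab on four corner posts with a tall panel at the back — a chair. The seat slab sits at z = 390 with thickness 38, and the 341 mm backrest starts at the seat top, so the overall height is 390 + 38 + 341 = 769 mm.


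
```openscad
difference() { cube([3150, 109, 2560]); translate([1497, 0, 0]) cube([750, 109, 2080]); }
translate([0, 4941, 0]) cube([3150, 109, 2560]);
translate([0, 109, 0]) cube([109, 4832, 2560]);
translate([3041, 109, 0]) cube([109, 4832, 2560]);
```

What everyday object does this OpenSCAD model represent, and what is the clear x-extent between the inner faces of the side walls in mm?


A single room. The interior width is 2932 mm.

Four walls enclosing a rectangle with a door in the front wall — a room. Outside width 3150 minus two 109 mm walls gives 2932 mm.


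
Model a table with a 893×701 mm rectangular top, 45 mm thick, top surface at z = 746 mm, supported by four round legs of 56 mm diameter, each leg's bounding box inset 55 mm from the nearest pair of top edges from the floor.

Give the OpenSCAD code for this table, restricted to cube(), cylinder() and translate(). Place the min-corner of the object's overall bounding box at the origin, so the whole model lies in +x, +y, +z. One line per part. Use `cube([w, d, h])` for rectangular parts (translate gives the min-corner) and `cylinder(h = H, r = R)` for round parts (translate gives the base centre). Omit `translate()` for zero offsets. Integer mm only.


translate([0, 0, 701]) cube([893, 701, 45]);
translate([83, 83, 0]) cylinder(h = 701, r = 28);
translate([810, 83, 0]) cylinder(h = 701, r = 28);
translate([83, 618, 0]) cylinder(h = 701, r = 28);
translate([810, 618, 0]) cylinder(h = 701, r = 28);


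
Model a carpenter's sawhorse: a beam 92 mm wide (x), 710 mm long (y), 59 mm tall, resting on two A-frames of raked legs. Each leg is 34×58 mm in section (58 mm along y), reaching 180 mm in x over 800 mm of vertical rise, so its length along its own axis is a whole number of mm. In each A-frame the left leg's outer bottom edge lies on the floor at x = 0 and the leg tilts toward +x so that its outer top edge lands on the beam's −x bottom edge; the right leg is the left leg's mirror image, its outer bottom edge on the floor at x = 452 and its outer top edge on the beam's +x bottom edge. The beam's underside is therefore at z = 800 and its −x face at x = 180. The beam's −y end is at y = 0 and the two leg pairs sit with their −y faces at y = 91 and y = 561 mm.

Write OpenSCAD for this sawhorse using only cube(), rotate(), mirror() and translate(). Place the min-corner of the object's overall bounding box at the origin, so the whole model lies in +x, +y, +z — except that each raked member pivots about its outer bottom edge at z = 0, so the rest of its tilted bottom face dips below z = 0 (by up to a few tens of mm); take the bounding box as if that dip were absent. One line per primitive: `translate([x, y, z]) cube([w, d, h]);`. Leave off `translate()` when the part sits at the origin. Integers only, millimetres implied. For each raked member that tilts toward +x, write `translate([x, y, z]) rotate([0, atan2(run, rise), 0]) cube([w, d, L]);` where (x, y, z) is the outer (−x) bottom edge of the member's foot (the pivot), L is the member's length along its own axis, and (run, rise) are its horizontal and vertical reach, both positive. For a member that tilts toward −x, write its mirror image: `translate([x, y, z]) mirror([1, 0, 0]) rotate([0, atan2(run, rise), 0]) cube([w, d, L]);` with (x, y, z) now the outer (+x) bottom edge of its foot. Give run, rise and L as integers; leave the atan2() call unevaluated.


translate([180, 0, 800]) cube([92, 710, 59]);
translate([0, 91, 0]) rotate([0, atan2(180, 800), 0]) cube([34, 58, 820]);
translate([452, 91, 0]) mirror([1, 0, 0]) rotate([0, atan2(180, 800), 0]) cube([34, 58, 820]);
translate([0, 561, 0]) rotate([0, atan2(180, 800), 0]) cube([34, 58, 820]);
translate([452, 561, 0]) mirror([1, 0, 0]) rotate([0, atan2(180, 800), 0]) cube([34, 58, 820]);


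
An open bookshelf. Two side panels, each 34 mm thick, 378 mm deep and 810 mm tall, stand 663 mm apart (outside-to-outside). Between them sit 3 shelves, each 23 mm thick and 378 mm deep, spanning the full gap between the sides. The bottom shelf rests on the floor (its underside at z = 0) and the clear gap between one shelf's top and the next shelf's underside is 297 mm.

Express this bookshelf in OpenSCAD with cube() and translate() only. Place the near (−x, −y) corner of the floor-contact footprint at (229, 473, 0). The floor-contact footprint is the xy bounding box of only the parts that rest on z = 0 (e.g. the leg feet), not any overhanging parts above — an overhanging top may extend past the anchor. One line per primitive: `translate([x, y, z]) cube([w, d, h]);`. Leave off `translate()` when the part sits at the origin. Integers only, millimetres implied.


translate([229, 473, 0]) cube([34, 378, 810]);
translate([858, 473, 0]) cube([34, 378, 810]);
translate([263, 473, 0]) cube([595, 378, 23]);
translate([263, 473, 320]) cube([595, 378, 23]);
translate([263, 473, 640]) cube([595, 378, 23]);


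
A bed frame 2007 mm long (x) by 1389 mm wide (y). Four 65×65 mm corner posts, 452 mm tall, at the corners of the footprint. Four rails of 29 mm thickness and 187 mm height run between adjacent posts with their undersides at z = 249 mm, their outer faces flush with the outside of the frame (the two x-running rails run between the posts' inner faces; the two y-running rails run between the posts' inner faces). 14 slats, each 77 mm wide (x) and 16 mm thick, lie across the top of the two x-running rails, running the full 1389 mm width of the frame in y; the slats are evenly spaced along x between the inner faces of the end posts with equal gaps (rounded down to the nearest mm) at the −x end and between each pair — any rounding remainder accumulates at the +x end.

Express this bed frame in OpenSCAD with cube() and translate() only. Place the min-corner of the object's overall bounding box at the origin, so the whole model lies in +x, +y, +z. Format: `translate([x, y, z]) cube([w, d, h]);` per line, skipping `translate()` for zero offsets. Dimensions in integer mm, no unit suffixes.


cube([65, 65, 452]);
translate([0, 1324, 0]) cube([65, 65, 452]);
translate([1942, 0, 0]) cube([65, 65, 452]);
translate([1942, 1324, 0]) cube([65, 65, 452]);
translate([65, 0, 249]) cube([1877, 29, 187]);
translate([65, 1360, 249]) cube([1877, 29, 187]);
translate([0, 65, 249]) cube([29, 1259, 187]);
translate([1978, 65, 249]) cube([29, 1259, 187]);
translate([118, 0, 436]) cube([77, 1389, 16]);
translate([248, 0, 436]) cube([77, 1389, 16]);
translate([378, 0, 436]) cube([77, 1389, 16]);
translate([508, 0, 436]) cube([77, 1389, 16]);
translate([638, 0, 436]) cube([77, 1389, 16]);
translate([768, 0, 436]) cube([77, 1389, 16]);
translate([898, 0, 436]) cube([77, 1389, 16]);
translate([1028, 0, 436]) cube([77, 1389, 16]);
translate([1158, 0, 436]) cube([77, 1389, 16]);
translate([1288, 0, 436]) cube([77, 1389, 16]);
translate([1418, 0, 436]) cube([77, 1389, 16]);
translate([1548, 0, 436]) cube([77, 1389, 16]);
translate([1678, 0, 436]) cube([77, 1389, 16]);
translate([1808, 0, 436]) cube([77, 1389, 16]);


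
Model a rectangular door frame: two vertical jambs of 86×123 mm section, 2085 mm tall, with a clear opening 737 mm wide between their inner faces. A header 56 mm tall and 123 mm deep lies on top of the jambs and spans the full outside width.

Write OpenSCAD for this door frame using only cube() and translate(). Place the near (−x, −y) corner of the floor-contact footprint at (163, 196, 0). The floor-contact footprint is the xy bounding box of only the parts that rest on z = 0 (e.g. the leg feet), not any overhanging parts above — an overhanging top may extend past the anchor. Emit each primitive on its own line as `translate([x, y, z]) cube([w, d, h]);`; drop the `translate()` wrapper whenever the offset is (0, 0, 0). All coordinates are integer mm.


translate([163, 196, 0]) cube([86, 123, 2085]);
translate([986, 196, 0]) cube([86, 123, 2085]);
translate([163, 196, 2085]) cube([909, 123, 56]);


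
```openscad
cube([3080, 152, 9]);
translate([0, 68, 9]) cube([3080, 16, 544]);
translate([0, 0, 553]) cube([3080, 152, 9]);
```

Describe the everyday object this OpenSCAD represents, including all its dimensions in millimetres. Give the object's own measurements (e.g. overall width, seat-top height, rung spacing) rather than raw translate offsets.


An I-beam lying along x, 3080 mm long. Overall section height 562 mm. Two flanges 152 mm wide (y) and 9 mm thick, one on the floor and one at the top; a web 16 mm thick runs between them, centred on the flange width.


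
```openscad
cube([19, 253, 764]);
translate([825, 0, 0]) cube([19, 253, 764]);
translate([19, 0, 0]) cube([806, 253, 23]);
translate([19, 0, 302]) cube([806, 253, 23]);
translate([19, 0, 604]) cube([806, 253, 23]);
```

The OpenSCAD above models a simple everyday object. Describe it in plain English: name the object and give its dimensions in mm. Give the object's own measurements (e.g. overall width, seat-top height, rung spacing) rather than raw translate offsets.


An open bookshelf. Two side panels, each 19 mm thick, 253 mm deep and 764 mm tall, stand 844 mm apart (outside-to-outside). Between them sit 3 shelves, each 23 mm thick and 253 mm deep, spanning the full gap between the sides. The bottom shelf rests on the floor (its underside at z = 0) and the clear gap between one shelf's top and the next shelf's underside is 279 mm.
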